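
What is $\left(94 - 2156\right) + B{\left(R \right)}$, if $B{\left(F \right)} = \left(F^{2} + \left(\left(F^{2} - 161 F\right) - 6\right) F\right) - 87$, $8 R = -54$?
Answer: $- \frac{621187}{64} \approx -9706.0$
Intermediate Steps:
$R = - \frac{27}{4}$ ($R = \frac{1}{8} \left(-54\right) = - \frac{27}{4} \approx -6.75$)
$B{\left(F \right)} = -87 + F^{2} + F \left(-6 + F^{2} - 161 F\right)$ ($B{\left(F \right)} = \left(F^{2} + \left(-6 + F^{2} - 161 F\right) F\right) - 87 = \left(F^{2} + F \left(-6 + F^{2} - 161 F\right)\right) - 87 = -87 + F^{2} + F \left(-6 + F^{2} - 161 F\right)$)
$\left(94 - 2156\right) + B{\left(R \right)} = \left(94 - 2156\right) - \left(\frac{93}{2} + 7290 + \frac{19683}{64}\right) = \left(94 - 2156\right) - \frac{489219}{64} = -2062 - \frac{489219}{64} = - \frac{621187}{64}$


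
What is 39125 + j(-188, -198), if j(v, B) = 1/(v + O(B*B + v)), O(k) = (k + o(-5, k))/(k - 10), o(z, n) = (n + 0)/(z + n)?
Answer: 1855506550547989/47425094036 ≈ 39125.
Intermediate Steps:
o(z, n) = n/(n + z)
O(k) = (k + k/(-5 + k))/(-10 + k) (O(k) = (k + k/(k - 5))/(k - 10) = (k + k/(-5 + k))/(-10 + k))
j(v, B) = 1/(v + (v + B²)*(-4 + v + B²)/((-10 + v + B²)*(-5 + v + B²))) (j(v, B) = 1/(v + (B*B + v)*(-4 + (B*B + v))/((-10 + (B*B + v))*(-5 + (B*B + v)))) = 1/(v + (B² + v)*(-4 + (B² + v))/((-10 + (B² + v))*(-5 + (B² + v)))) = 1/(v + (v + B²)*(-4 + (v + B²))/((-10 + (v + B²))*(-5 + (v + B²)))) = 1/(v + (v + B²)*(-4 + v + B²)/((-10 + v + B²)*(-5 + v + B²))))
39125 + j(-188, -198) = 39125 + 1/(-188 + (-188 + (-198)² + (-188 + (-198)²)/(-5 - 188 + (-198)²))/(-10 - 188 + (-198)²)) = 39125 + 1/(-188 + (-188 + 39204 + (-188 + 39204)/(-5 - 188 + 39204))/(-10 - 188 + 39204)) = 39125 + 1/(-188 + (-188 + 39204 + 39016/39011)/39006) = 39125 + 1/(-188 + (1/39006)*(1522092192/39011)) = 39125 + 1/(-188 + 253682032/253610511) = 39125 + 1/(-47425094036/253610511) = 39125 - 253610511/47425094036 = 1855506550547989/47425094036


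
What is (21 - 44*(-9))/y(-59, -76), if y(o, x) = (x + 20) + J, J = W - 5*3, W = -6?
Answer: -417/77 ≈ -5.4156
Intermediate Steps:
J = -21 (J = -6 - 5*3 = -6 - 15 = -21)
y(o, x) = -1 + x (y(o, x) = (x + 20) - 21 = (20 + x) - 21 = -1 + x)
(21 - 44*(-9))/y(-59, -76) = (21 - 44*(-9))/(-1 - 76) = (21 + 396)/(-77) = 417*(-1/77) = -417/77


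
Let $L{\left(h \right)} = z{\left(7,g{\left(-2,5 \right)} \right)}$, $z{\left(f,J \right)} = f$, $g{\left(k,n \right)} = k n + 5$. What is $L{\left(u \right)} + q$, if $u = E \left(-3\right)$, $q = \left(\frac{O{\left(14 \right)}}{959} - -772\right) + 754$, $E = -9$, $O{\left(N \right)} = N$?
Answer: $\frac{210023}{137} \approx 1533.0$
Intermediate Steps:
$g{\left(k,n \right)} = 5 + k n$
$q = \frac{209064}{137}$ ($q = \left(\frac{14}{959} - -772\right) + 754 = \left(14 \cdot \frac{1}{959} + 772\right) + 754 = \left(\frac{2}{137} + 772\right) + 754 = \frac{105766}{137} + 754 = \frac{209064}{137} \approx 1526.0$)
$u = 27$ ($u = \left(-9\right) \left(-3\right) = 27$)
$L{\left(h \right)} = 7$
$L{\left(u \right)} + q = 7 + \frac{209064}{137} = \frac{210023}{137}$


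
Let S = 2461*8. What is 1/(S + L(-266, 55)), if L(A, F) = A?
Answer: 1/19422 ≈ 5.1488e-5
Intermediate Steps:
S = 19688
1/(S + L(-266, 55)) = 1/(19688 - 266) = 1/19422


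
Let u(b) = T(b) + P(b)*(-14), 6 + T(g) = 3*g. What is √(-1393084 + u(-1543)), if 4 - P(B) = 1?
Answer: I*√1397761 ≈ 1182.3*I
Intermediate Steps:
P(B) = 3 (P(B) = 4 - 1*1 = 4 - 1 = 3)
T(g) = -6 + 3*g
u(b) = -48 + 3*b (u(b) = (-6 + 3*b) + 3*(-14) = (-6 + 3*b) - 42 = -48 + 3*b)
√(-1393084 + u(-1543)) = √(-1393084 + (-48 + 3*(-1543))) = √(-1393084 + (-48 - 4629)) = √(-1393084 - 4677) = √(-1397761) = I*√1397761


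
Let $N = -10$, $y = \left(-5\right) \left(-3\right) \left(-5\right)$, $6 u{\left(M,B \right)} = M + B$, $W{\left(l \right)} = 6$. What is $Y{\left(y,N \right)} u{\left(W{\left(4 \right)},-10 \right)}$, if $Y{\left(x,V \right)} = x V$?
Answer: $-500$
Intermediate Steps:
$u{\left(M,B \right)} = \frac{B}{6} + \frac{M}{6}$ ($u{\left(M,B \right)} = \frac{M + B}{6} = \frac{B + M}{6} = \frac{B}{6} + \frac{M}{6}$)
$y = -75$ ($y = 15 \left(-5\right) = -75$)
$Y{\left(x,V \right)} = V x$
$Y{\left(y,N \right)} u{\left(W{\left(4 \right)},-10 \right)} = \left(-10\right) \left(-75\right) \left(\frac{1}{6} \left(-10\right) + \frac{1}{6} \cdot 6\right) = 750 \left(- \frac{5}{3} + 1\right) = 750 \left(- \frac{2}{3}\right) = -500$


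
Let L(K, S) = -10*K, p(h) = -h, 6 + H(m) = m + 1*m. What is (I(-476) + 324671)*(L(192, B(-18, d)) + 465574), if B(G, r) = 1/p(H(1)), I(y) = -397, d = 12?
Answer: 150350937196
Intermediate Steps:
H(m) = -6 + 2*m (H(m) = -6 + (m + 1*m) = -6 + (m + m) = -6 + 2*m)
B(G, r) = ¼ (B(G, r) = 1/(-(-6 + 2*1)) = 1/(-(-6 + 2)) = 1/(-1*(-4)) = 1/4 = ¼)
(I(-476) + 324671)*(L(192, B(-18, d)) + 465574) = (-397 + 324671)*(-10*192 + 465574) = 324274*(-1920 + 465574) = 324274*463654 = 150350937196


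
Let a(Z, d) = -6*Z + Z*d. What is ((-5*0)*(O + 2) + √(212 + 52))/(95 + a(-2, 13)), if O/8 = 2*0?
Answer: 2*√66/81 ≈ 0.20059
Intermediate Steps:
O = 0 (O = 8*(2*0) = 8*0 = 0)
((-5*0)*(O + 2) + √(212 + 52))/(95 + a(-2, 13)) = ((-5*0)*(0 + 2) + √(212 + 52))/(95 - 2*(-6 + 13)) = (0*2 + √264)/(95 - 2*7) = (0 + 2*√66)/(95 - 14) = (2*√66)/81 = (2*√66)*(1/81) = 2*√66/81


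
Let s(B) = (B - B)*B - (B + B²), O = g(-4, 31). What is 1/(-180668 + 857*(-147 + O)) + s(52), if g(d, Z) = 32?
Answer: -769538589/279223 ≈ -2756.0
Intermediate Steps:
O = 32
s(B) = -B - B² (s(B) = 0*B + (-B - B²) = 0 + (-B - B²) = -B - B²)
1/(-180668 + 857*(-147 + O)) + s(52) = 1/(-180668 + 857*(-147 + 32)) - 1*52*(1 + 52) = 1/(-180668 + 857*(-115)) - 1*52*53 = 1/(-180668 - 98555) - 2756 = 1/(-279223) - 2756 = -1/279223 - 2756 = -769538589/279223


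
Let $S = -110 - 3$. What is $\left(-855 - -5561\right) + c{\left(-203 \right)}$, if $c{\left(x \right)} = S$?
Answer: $4593$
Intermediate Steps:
$S = -113$
$c{\left(x \right)} = -113$
$\left(-855 - -5561\right) + c{\left(-203 \right)} = \left(-855 - -5561\right) - 113 = \left(-855 + 5561\right) - 113 = 4706 - 113 = 4593$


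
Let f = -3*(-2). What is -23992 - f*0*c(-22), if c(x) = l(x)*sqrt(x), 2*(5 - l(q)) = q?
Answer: -23992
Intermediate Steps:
f = 6
l(q) = 5 - q/2
c(x) = sqrt(x)*(5 - x/2) (c(x) = (5 - x/2)*sqrt(x) = sqrt(x)*(5 - x/2))
-23992 - f*0*c(-22) = -23992 - 6*0*sqrt(-22)*(10 - 1*(-22))/2 = -23992 - 0*(I*sqrt(22))*(10 + 22)/2 = -23992 - 0*(1/2)*(I*sqrt(22))*32 = -23992 - 0*16*I*sqrt(22) = -23992 - 1*0 = -23992 + 0 = -23992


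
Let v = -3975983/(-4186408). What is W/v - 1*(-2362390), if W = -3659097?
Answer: -5925650474206/3975983 ≈ -1.4904e+6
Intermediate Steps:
v = 3975983/4186408 (v = -3975983*(-1/4186408) = 3975983/4186408 ≈ 0.94974)
W/v - 1*(-2362390) = -3659097/3975983/4186408 - 1*(-2362390) = -3659097*4186408/3975983 + 2362390 = -15318472953576/3975983 + 2362390 = -5925650474206/3975983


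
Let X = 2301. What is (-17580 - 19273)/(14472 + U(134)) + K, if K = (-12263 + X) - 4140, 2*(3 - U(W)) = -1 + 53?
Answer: -203796651/14449 ≈ -14105.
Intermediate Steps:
U(W) = -23 (U(W) = 3 - (-1 + 53)/2 = 3 - ½*52 = 3 - 26 = -23)
K = -14102 (K = (-12263 + 2301) - 4140 = -9962 - 4140 = -14102)
(-17580 - 19273)/(14472 + U(134)) + K = (-17580 - 19273)/(14472 - 23) - 14102 = -36853/14449 - 14102 = -203796651/14449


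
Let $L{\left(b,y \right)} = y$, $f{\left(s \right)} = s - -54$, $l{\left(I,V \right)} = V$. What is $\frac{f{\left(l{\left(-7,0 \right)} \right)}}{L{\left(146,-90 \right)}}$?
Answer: $- \frac{3}{5} \approx -0.6$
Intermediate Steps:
$f{\left(s \right)} = 54 + s$ ($f{\left(s \right)} = s + 54 = 54 + s$)
$\frac{f{\left(l{\left(-7,0 \right)} \right)}}{L{\left(146,-90 \right)}} = \frac{54 + 0}{-90} = 54 \left(- \frac{1}{90}\right) = - \frac{3}{5}$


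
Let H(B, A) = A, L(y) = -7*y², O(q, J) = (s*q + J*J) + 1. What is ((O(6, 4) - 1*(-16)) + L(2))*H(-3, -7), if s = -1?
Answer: 7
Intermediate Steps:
O(q, J) = 1 + J² - q (O(q, J) = (-q + J*J) + 1 = (-q + J²) + 1 = (J² - q) + 1 = 1 + J² - q)
((O(6, 4) - 1*(-16)) + L(2))*H(-3, -7) = (((1 + 4² - 1*6) - 1*(-16)) - 7*2²)*(-7) = (((1 + 16 - 6) + 16) - 7*4)*(-7) = ((11 + 16) - 28)*(-7) = (27 - 28)*(-7) = -1*(-7) = 7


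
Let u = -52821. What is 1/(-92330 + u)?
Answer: -1/145151 ≈ -6.8894e-6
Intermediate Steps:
1/(-92330 + u) = 1/(-92330 - 52821) = 1/(-145151) = -1/145151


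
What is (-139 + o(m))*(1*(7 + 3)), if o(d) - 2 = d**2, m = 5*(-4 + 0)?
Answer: 2630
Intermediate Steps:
m = -20 (m = 5*(-4) = -20)
o(d) = 2 + d**2
(-139 + o(m))*(1*(7 + 3)) = (-139 + (2 + (-20)**2))*(1*(7 + 3)) = (-139 + (2 + 400))*(1*10) = (-139 + 402)*10 = 263*10 = 2630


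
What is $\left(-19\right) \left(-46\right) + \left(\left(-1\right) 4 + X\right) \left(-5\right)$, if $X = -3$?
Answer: $909$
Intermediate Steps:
$\left(-19\right) \left(-46\right) + \left(\left(-1\right) 4 + X\right) \left(-5\right) = \left(-19\right) \left(-46\right) + \left(\left(-1\right) 4 - 3\right) \left(-5\right) = 874 + \left(-4 - 3\right) \left(-5\right) = 874 - -35 = 874 + 35 = 909$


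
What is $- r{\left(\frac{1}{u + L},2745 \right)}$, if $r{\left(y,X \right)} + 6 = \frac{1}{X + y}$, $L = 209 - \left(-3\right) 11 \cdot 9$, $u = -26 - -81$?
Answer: $\frac{9239115}{1539946} \approx 5.9996$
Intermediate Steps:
$u = 55$ ($u = -26 + 81 = 55$)
$L = 506$ ($L = 209 - \left(-33\right) 9 = 209 - -297 = 209 + 297 = 506$)
$r{\left(y,X \right)} = -6 + \frac{1}{X + y}$
$- r{\left(\frac{1}{u + L},2745 \right)} = - \frac{1 - 16470 - \frac{6}{55 + 506}}{2745 + \frac{1}{55 + 506}} = - \frac{1 - 16470 - \frac{6}{561}}{2745 + \frac{1}{561}} = - \frac{1 - 16470 - \frac{2}{187}}{2745 + \frac{1}{561}} = - \frac{1 - 16470 - \frac{2}{187}}{\frac{1539946}{561}} = - \frac{561 \left(-3079705\right)}{1539946 \cdot 187} = \left(-1\right) \left(- \frac{9239115}{1539946}\right) = \frac{9239115}{1539946}$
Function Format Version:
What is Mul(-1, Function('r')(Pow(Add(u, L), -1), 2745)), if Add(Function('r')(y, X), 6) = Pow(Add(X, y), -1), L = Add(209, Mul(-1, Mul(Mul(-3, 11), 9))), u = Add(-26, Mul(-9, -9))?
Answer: Rational(9239115, 1539946) ≈ 5.9996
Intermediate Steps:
u = 55 (u = Add(-26, 81) = 55)
L = 506 (L = Add(209, Mul(-1, Mul(-33, 9))) = Add(209, Mul(-1, -297)) = Add(209, 297) = 506)
Function('r')(y, X) = Add(-6, Pow(Add(X, y), -1))
Mul(-1, Function('r')(Pow(Add(u, L), -1), 2745)) = Mul(-1, Mul(Pow(Add(2745, Pow(Add(55, 506), -1)), -1), Add(1, Mul(-6, 2745), Mul(-6, Pow(Add(55, 506), -1))))) = Mul(-1, Mul(Pow(Add(2745, Pow(561, -1)), -1), Add(1, -16470, Mul(-6, Pow(561, -1))))) = Mul(-1, Mul(Pow(Add(2745, Rational(1, 561)), -1), Add(1, -16470, Mul(-6, Rational(1, 561))))) = Mul(-1, Mul(Pow(Rational(1539946, 561), -1), Add(1, -16470, Rational(-2, 187)))) = Mul(-1, Mul(Rational(561, 1539946), Rational(-3079705, 187))) = Mul(-1, Rational(-9239115, 1539946)) = Rational(9239115, 1539946)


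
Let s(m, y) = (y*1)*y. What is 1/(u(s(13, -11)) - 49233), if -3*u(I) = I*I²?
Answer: -3/1919260 ≈ -1.5631e-6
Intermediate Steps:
s(m, y) = y² (s(m, y) = y*y = y²)
u(I) = -I³/3 (u(I) = -I*I²/3 = -I³/3)
1/(u(s(13, -11)) - 49233) = 1/(-((-11)²)³/3 - 49233) = 1/(-⅓*121³ - 49233) = 1/(-⅓*1771561 - 49233) = 1/(-1771561/3 - 49233) = 1/(-1919260/3) = -3/1919260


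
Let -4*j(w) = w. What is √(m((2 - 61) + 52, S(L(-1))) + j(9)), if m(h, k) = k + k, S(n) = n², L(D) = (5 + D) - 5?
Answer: I/2 ≈ 0.5*I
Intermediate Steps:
L(D) = D
m(h, k) = 2*k
j(w) = -w/4
√(m((2 - 61) + 52, S(L(-1))) + j(9)) = √(2*(-1)² - ¼*9) = √(2*1 - 9/4) = √(2 - 9/4) = √(-¼) = I/2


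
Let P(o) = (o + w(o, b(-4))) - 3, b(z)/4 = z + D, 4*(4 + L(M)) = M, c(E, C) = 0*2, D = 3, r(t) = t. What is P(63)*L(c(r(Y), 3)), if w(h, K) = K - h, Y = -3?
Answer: 28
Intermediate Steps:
c(E, C) = 0
L(M) = -4 + M/4
b(z) = 12 + 4*z (b(z) = 4*(z + 3) = 4*(3 + z) = 12 + 4*z)
P(o) = -7 (P(o) = (o + ((12 + 4*(-4)) - o)) - 3 = (o + ((12 - 16) - o)) - 3 = (o + (-4 - o)) - 3 = -4 - 3 = -7)
P(63)*L(c(r(Y), 3)) = -7*(-4 + (¼)*0) = -7*(-4 + 0) = -7*(-4) = 28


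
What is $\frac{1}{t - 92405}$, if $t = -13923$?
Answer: $- \frac{1}{106328} \approx -9.4049 \cdot 10^{-6}$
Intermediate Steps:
$\frac{1}{t - 92405} = \frac{1}{-13923 - 92405} = \frac{1}{-106328} = - \frac{1}{106328}$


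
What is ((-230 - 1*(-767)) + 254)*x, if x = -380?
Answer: -300580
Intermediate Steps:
((-230 - 1*(-767)) + 254)*x = ((-230 - 1*(-767)) + 254)*(-380) = ((-230 + 767) + 254)*(-380) = (537 + 254)*(-380) = 791*(-380) = -300580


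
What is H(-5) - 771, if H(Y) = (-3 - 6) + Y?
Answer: -785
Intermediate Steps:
H(Y) = -9 + Y
H(-5) - 771 = (-9 - 5) - 771 = -14 - 771 = -785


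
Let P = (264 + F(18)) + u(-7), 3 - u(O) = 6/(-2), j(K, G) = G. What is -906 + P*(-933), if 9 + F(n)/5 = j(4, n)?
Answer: -294801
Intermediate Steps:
F(n) = -45 + 5*n
u(O) = 6 (u(O) = 3 - 6/(-2) = 3 - 6*(-1)/2 = 3 - 1*(-3) = 3 + 3 = 6)
P = 315 (P = (264 + (-45 + 5*18)) + 6 = (264 + (-45 + 90)) + 6 = (264 + 45) + 6 = 309 + 6 = 315)
-906 + P*(-933) = -906 + 315*(-933) = -906 - 293895 = -294801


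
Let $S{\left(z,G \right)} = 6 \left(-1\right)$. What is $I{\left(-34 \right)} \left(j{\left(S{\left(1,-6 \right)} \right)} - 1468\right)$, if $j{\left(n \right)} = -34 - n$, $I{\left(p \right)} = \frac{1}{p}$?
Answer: $44$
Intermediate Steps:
$S{\left(z,G \right)} = -6$
$I{\left(-34 \right)} \left(j{\left(S{\left(1,-6 \right)} \right)} - 1468\right) = \frac{\left(-34 - -6\right) - 1468}{-34} = - \frac{\left(-34 + 6\right) - 1468}{34} = - \frac{-28 - 1468}{34} = \left(- \frac{1}{34}\right) \left(-1496\right) = 44$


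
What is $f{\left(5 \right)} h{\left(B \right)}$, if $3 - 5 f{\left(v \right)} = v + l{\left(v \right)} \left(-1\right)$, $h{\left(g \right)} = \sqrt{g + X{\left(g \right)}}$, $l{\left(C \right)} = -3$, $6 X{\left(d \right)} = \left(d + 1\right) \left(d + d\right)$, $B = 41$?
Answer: $- \sqrt{615} \approx -24.799$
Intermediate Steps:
$X{\left(d \right)} = \frac{d \left(1 + d\right)}{3}$ ($X{\left(d \right)} = \frac{\left(d + 1\right) \left(d + d\right)}{6} = \frac{\left(1 + d\right) 2 d}{6} = \frac{2 d \left(1 + d\right)}{6} = \frac{d \left(1 + d\right)}{3}$)
$h{\left(g \right)} = \sqrt{g + \frac{g \left(1 + g\right)}{3}}$
$f{\left(v \right)} = - \frac{v}{5}$ ($f{\left(v \right)} = \frac{3}{5} - \frac{v - -3}{5} = \frac{3}{5} - \frac{v + 3}{5} = \frac{3}{5} - \frac{3 + v}{5} = \frac{3}{5} - \left(\frac{3}{5} + \frac{v}{5}\right) = - \frac{v}{5}$)
$f{\left(5 \right)} h{\left(B \right)} = \left(- \frac{1}{5}\right) 5 \frac{\sqrt{3} \sqrt{41 \left(4 + 41\right)}}{3} = - \frac{\sqrt{3} \sqrt{41 \cdot 45}}{3} = - \frac{\sqrt{3} \sqrt{1845}}{3} = - \frac{\sqrt{3} \cdot 3 \sqrt{205}}{3} = - \sqrt{615}$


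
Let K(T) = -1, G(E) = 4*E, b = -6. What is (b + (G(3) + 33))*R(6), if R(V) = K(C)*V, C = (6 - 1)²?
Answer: -234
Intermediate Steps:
C = 25 (C = 5² = 25)
R(V) = -V
(b + (G(3) + 33))*R(6) = (-6 + (4*3 + 33))*(-1*6) = (-6 + (12 + 33))*(-6) = (-6 + 45)*(-6) = 39*(-6) = -234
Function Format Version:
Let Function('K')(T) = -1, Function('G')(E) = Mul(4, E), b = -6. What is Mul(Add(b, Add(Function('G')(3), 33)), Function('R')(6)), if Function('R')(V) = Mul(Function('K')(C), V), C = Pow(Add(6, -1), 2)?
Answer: -234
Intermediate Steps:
C = 25 (C = Pow(5, 2) = 25)
Function('R')(V) = Mul(-1, V)
Mul(Add(b, Add(Function('G')(3), 33)), Function('R')(6)) = Mul(Add(-6, Add(Mul(4, 3), 33)), Mul(-1, 6)) = Mul(Add(-6, Add(12, 33)), -6) = Mul(Add(-6, 45), -6) = Mul(39, -6) = -234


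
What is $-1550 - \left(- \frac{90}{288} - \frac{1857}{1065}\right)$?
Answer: $- \frac{8792321}{5680} \approx -1547.9$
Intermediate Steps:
$-1550 - \left(- \frac{90}{288} - \frac{1857}{1065}\right) = -1550 - \left(\left(-90\right) \frac{1}{288} - \frac{619}{355}\right) = -1550 - \left(- \frac{5}{16} - \frac{619}{355}\right) = -1550 - - \frac{11679}{5680} = -1550 + \frac{11679}{5680} = - \frac{8792321}{5680}$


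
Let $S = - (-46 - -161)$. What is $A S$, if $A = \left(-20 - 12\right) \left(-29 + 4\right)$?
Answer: $-92000$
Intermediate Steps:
$S = -115$ ($S = - (-46 + 161) = \left(-1\right) 115 = -115$)
$A = 800$ ($A = \left(-32\right) \left(-25\right) = 800$)
$A S = 800 \left(-115\right) = -92000$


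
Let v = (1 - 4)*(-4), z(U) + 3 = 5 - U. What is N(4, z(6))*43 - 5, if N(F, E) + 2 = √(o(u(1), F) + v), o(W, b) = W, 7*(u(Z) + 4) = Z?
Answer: -91 + 43*√399/7 ≈ 31.703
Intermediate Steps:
z(U) = 2 - U (z(U) = -3 + (5 - U) = 2 - U)
u(Z) = -4 + Z/7
v = 12 (v = -3*(-4) = 12)
N(F, E) = -2 + √399/7 (N(F, E) = -2 + √((-4 + (⅐)*1) + 12) = -2 + √((-4 + ⅐) + 12) = -2 + √(-27/7 + 12) = -2 + √(57/7) = -2 + √399/7)
N(4, z(6))*43 - 5 = (-2 + √399/7)*43 - 5 = (-86 + 43*√399/7) - 5 = -91 + 43*√399/7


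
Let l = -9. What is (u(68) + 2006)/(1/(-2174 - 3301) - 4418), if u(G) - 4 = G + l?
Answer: -11327775/24188551 ≈ -0.46831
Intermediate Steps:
u(G) = -5 + G (u(G) = 4 + (G - 9) = 4 + (-9 + G) = -5 + G)
(u(68) + 2006)/(1/(-2174 - 3301) - 4418) = ((-5 + 68) + 2006)/(1/(-2174 - 3301) - 4418) = (63 + 2006)/(1/(-5475) - 4418) = 2069/(-1/5475 - 4418) = 2069/(-24188551/5475) = 2069*(-5475/24188551) = -11327775/24188551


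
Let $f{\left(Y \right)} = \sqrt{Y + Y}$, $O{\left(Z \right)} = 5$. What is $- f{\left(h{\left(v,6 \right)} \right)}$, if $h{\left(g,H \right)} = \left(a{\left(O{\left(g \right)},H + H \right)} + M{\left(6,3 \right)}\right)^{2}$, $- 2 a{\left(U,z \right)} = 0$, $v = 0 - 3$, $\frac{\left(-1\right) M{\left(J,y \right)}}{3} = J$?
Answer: $- 18 \sqrt{2} \approx -25.456$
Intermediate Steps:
$M{\left(J,y \right)} = - 3 J$
$v = -3$
$a{\left(U,z \right)} = 0$ ($a{\left(U,z \right)} = \left(- \frac{1}{2}\right) 0 = 0$)
$h{\left(g,H \right)} = 324$ ($h{\left(g,H \right)} = \left(0 - 18\right)^{2} = \left(-18\right)^{2} = 324$)
$f{\left(Y \right)} = \sqrt{2} \sqrt{Y}$ ($f{\left(Y \right)} = \sqrt{2 Y} = \sqrt{2} \sqrt{Y}$)
$- f{\left(h{\left(v,6 \right)} \right)} = - \sqrt{2} \sqrt{324} = - \sqrt{2} \cdot 18 = - 18 \sqrt{2}$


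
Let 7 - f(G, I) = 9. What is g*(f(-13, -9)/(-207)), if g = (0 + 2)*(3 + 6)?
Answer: 4/23 ≈ 0.17391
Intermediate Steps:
f(G, I) = -2 (f(G, I) = 7 - 1*9 = 7 - 9 = -2)
g = 18 (g = 2*9 = 18)
g*(f(-13, -9)/(-207)) = 18*(-2/(-207)) = 18*(-2*(-1/207)) = 18*(2/207) = 4/23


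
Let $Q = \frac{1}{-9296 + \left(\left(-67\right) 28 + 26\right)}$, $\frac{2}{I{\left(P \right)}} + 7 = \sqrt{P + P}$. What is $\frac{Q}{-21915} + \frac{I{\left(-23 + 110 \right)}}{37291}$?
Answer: $\frac{684873127}{227721770642250} + \frac{2 \sqrt{174}}{4661375} \approx 8.6672 \cdot 10^{-6}$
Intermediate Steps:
$I{\left(P \right)} = \frac{2}{-7 + \sqrt{2} \sqrt{P}}$ ($I{\left(P \right)} = \frac{2}{-7 + \sqrt{P + P}} = \frac{2}{-7 + \sqrt{2 P}} = \frac{2}{-7 + \sqrt{2} \sqrt{P}}$)
$Q = - \frac{1}{11146}$ ($Q = \frac{1}{-9296 + \left(-1876 + 26\right)} = \frac{1}{-9296 - 1850} = \frac{1}{-11146} = - \frac{1}{11146} \approx -8.9718 \cdot 10^{-5}$)
$\frac{Q}{-21915} + \frac{I{\left(-23 + 110 \right)}}{37291} = - \frac{1}{11146 \left(-21915\right)} + \frac{2 \frac{1}{-7 + \sqrt{2} \sqrt{-23 + 110}}}{37291} = \left(- \frac{1}{11146}\right) \left(- \frac{1}{21915}\right) + \frac{2}{-7 + \sqrt{2} \sqrt{87}} \cdot \frac{1}{37291} = \frac{1}{244264590} + \frac{2}{-7 + \sqrt{174}} \cdot \frac{1}{37291} = \frac{1}{244264590} + \frac{2}{37291 \left(-7 + \sqrt{174}\right)}$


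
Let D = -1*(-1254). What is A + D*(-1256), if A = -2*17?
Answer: -1575058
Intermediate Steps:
A = -34
D = 1254
A + D*(-1256) = -34 + 1254*(-1256) = -34 - 1575024 = -1575058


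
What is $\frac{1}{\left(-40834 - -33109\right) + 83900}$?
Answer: $\frac{1}{76175} \approx 1.3128 \cdot 10^{-5}$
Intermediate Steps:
$\frac{1}{\left(-40834 - -33109\right) + 83900} = \frac{1}{\left(-40834 + 33109\right) + 83900} = \frac{1}{-7725 + 83900} = \frac{1}{76175}$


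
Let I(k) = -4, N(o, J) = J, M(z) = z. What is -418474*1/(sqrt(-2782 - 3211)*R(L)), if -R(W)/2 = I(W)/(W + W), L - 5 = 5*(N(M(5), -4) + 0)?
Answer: -3138555*I*sqrt(5993)/11986 ≈ -20271.0*I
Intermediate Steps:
L = -15 (L = 5 + 5*(-4 + 0) = 5 + 5*(-4) = 5 - 20 = -15)
R(W) = 4/W (R(W) = -(-8)/(W + W) = -(-8)/(2*W) = -(-8)*1/(2*W) = -(-4)/W = 4/W)
-418474*1/(sqrt(-2782 - 3211)*R(L)) = -418474*(-15/(4*sqrt(-2782 - 3211))) = -418474*15*I*sqrt(5993)/23972 = -3138555*I*sqrt(5993)/11986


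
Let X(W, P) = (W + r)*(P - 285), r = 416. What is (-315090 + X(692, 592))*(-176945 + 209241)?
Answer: 809531536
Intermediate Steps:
X(W, P) = (-285 + P)*(416 + W) (X(W, P) = (W + 416)*(P - 285) = (416 + W)*(-285 + P) = (-285 + P)*(416 + W))
(-315090 + X(692, 592))*(-176945 + 209241) = (-315090 + (-118560 - 285*692 + 416*592 + 592*692))*(-176945 + 209241) = (-315090 + (-118560 - 197220 + 246272 + 409664))*32296 = (-315090 + 340156)*32296 = 25066*32296 = 809531536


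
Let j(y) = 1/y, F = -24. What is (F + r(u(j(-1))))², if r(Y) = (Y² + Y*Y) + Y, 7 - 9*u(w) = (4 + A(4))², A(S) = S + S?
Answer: 1180678321/6561 ≈ 1.7995e+5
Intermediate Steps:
A(S) = 2*S
u(w) = -137/9 (u(w) = 7/9 - (4 + 2*4)²/9 = 7/9 - (4 + 8)²/9 = 7/9 - ⅑*12² = 7/9 - ⅑*144 = 7/9 - 16 = -137/9)
r(Y) = Y + 2*Y² (r(Y) = (Y² + Y²) + Y = 2*Y² + Y = Y + 2*Y²)
(F + r(u(j(-1))))² = (-24 - 137*(1 + 2*(-137/9))/9)² = (-24 - 137*(1 - 274/9)/9)² = (-24 - 137/9*(-265/9))² = (-24 + 36305/81)² = (34361/81)² = 1180678321/6561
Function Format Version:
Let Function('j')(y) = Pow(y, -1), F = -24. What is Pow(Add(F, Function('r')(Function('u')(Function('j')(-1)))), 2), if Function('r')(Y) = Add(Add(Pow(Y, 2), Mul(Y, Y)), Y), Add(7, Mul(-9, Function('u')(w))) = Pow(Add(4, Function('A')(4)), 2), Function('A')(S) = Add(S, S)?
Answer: Rational(1180678321, 6561) ≈ 1.7995e+5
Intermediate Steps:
Function('A')(S) = Mul(2, S)
Function('u')(w) = Rational(-137, 9) (Function('u')(w) = Add(Rational(7, 9), Mul(Rational(-1, 9), Pow(Add(4, Mul(2, 4)), 2))) = Add(Rational(7, 9), Mul(Rational(-1, 9), Pow(Add(4, 8), 2))) = Add(Rational(7, 9), Mul(Rational(-1, 9), Pow(12, 2))) = Add(Rational(7, 9), Mul(Rational(-1, 9), 144)) = Add(Rational(7, 9), -16) = Rational(-137, 9))
Function('r')(Y) = Add(Y, Mul(2, Pow(Y, 2))) (Function('r')(Y) = Add(Add(Pow(Y, 2), Pow(Y, 2)), Y) = Add(Mul(2, Pow(Y, 2)), Y) = Add(Y, Mul(2, Pow(Y, 2))))
Pow(Add(F, Function('r')(Function('u')(Function('j')(-1)))), 2) = Pow(Add(-24, Mul(Rational(-137, 9), Add(1, Mul(2, Rational(-137, 9))))), 2) = Pow(Add(-24, Mul(Rational(-137, 9), Add(1, Rational(-274, 9)))), 2) = Pow(Add(-24, Mul(Rational(-137, 9), Rational(-265, 9))), 2) = Pow(Add(-24, Rational(36305, 81)), 2) = Pow(Rational(34361, 81), 2) = Rational(1180678321, 6561)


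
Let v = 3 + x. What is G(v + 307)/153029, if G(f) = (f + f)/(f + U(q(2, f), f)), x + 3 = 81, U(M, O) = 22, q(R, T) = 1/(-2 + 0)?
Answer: 388/31370945 ≈ 1.2368e-5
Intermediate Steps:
q(R, T) = -1/2 (q(R, T) = 1/(-2) = -1/2)
x = 78 (x = -3 + 81 = 78)
v = 81 (v = 3 + 78 = 81)
G(f) = 2*f/(22 + f) (G(f) = (f + f)/(f + 22) = (2*f)/(22 + f) = 2*f/(22 + f))
G(v + 307)/153029 = (2*(81 + 307)/(22 + (81 + 307)))/153029 = (2*388/(22 + 388))*(1/153029) = (2*388/410)*(1/153029) = (2*388*(1/410))*(1/153029) = (388/205)*(1/153029) = 388/31370945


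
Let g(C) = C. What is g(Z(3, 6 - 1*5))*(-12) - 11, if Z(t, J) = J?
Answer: -23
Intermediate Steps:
g(Z(3, 6 - 1*5))*(-12) - 11 = (6 - 1*5)*(-12) - 11 = (6 - 5)*(-12) - 11 = 1*(-12) - 11 = -12 - 11 = -23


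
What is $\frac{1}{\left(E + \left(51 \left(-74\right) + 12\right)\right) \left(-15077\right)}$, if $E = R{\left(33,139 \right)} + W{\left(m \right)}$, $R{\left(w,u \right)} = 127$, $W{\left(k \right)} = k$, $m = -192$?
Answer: $\frac{1}{57699679} \approx 1.7331 \cdot 10^{-8}$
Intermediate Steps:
$E = -65$ ($E = 127 - 192 = -65$)
$\frac{1}{\left(E + \left(51 \left(-74\right) + 12\right)\right) \left(-15077\right)} = \frac{1}{\left(-65 + \left(51 \left(-74\right) + 12\right)\right) \left(-15077\right)} = \frac{1}{-65 + \left(-3774 + 12\right)} \left(- \frac{1}{15077}\right) = \frac{1}{-65 - 3762} \left(- \frac{1}{15077}\right) = \frac{1}{-3827} \left(- \frac{1}{15077}\right) = \left(- \frac{1}{3827}\right) \left(- \frac{1}{15077}\right) = \frac{1}{57699679}$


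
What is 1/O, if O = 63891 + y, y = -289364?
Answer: -1/225473 ≈ -4.4351e-6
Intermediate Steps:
O = -225473 (O = 63891 - 289364 = -225473)
1/O = 1/(-225473) = -1/225473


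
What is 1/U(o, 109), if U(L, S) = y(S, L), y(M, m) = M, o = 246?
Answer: 1/109 ≈ 0.0091743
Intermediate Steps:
U(L, S) = S
1/U(o, 109) = 1/109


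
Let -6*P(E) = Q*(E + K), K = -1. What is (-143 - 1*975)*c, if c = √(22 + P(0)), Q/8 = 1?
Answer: -1118*√210/3 ≈ -5400.5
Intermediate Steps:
Q = 8 (Q = 8*1 = 8)
P(E) = 4/3 - 4*E/3 (P(E) = -4*(E - 1)/3 = -4*(-1 + E)/3 = -(-8 + 8*E)/6 = 4/3 - 4*E/3)
c = √210/3 (c = √(22 + (4/3 - 4/3*0)) = √(22 + (4/3 + 0)) = √(22 + 4/3) = √(70/3) = √210/3 ≈ 4.8305)
(-143 - 1*975)*c = (-143 - 1*975)*(√210/3) = (-143 - 975)*(√210/3) = -1118*√210/3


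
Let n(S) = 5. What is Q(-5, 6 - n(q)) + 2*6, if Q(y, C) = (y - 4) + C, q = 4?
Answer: 4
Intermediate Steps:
Q(y, C) = -4 + C + y (Q(y, C) = (-4 + y) + C = -4 + C + y)
Q(-5, 6 - n(q)) + 2*6 = (-4 + (6 - 1*5) - 5) + 2*6 = (-4 + (6 - 5) - 5) + 12 = (-4 + 1 - 5) + 12 = -8 + 12 = 4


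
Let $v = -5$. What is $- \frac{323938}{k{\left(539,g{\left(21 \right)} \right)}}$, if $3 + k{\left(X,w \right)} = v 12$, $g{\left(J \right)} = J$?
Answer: $\frac{323938}{63} \approx 5141.9$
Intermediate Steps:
$k{\left(X,w \right)} = -63$ ($k{\left(X,w \right)} = -3 - 60 = -63$)
$- \frac{323938}{k{\left(539,g{\left(21 \right)} \right)}} = - \frac{323938}{-63} = \left(-323938\right) \left(- \frac{1}{63}\right) = \frac{323938}{63}$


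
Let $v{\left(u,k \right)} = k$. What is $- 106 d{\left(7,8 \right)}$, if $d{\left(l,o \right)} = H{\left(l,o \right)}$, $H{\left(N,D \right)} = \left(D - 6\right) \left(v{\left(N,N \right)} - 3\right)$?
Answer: $-848$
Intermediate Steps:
$H{\left(N,D \right)} = \left(-6 + D\right) \left(-3 + N\right)$ ($H{\left(N,D \right)} = \left(D - 6\right) \left(N - 3\right) = \left(D - 6\right) \left(-3 + N\right) = \left(-6 + D\right) \left(-3 + N\right)$)
$d{\left(l,o \right)} = 18 - 6 l - 3 o + l o$ ($d{\left(l,o \right)} = 18 - 6 l - 3 o + o l = 18 - 6 l - 3 o + l o$)
$- 106 d{\left(7,8 \right)} = - 106 \left(18 - 42 - 24 + 7 \cdot 8\right) = - 106 \left(18 - 42 - 24 + 56\right) = \left(-106\right) 8 = -848$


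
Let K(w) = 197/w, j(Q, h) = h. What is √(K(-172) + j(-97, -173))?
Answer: I*√1287979/86 ≈ 13.196*I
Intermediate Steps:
√(K(-172) + j(-97, -173)) = √(197/(-172) - 173) = √(197*(-1/172) - 173) = √(-197/172 - 173) = √(-29953/172) = I*√1287979/86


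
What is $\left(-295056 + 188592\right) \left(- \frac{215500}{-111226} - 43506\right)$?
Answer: $\frac{257578088990592}{55613} \approx 4.6316 \cdot 10^{9}$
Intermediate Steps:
$\left(-295056 + 188592\right) \left(- \frac{215500}{-111226} - 43506\right) = - 106464 \left(\left(-215500\right) \left(- \frac{1}{111226}\right) - 43506\right) = - 106464 \left(\frac{107750}{55613} - 43506\right) = \left(-106464\right) \left(- \frac{2419391428}{55613}\right) = \frac{257578088990592}{55613}$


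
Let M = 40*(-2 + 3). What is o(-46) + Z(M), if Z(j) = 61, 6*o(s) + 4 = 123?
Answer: 485/6 ≈ 80.833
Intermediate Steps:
o(s) = 119/6 (o(s) = -2/3 + (1/6)*123 = -2/3 + 41/2 = 119/6)
M = 40 (M = 40*1 = 40)
o(-46) + Z(M) = 119/6 + 61 = 485/6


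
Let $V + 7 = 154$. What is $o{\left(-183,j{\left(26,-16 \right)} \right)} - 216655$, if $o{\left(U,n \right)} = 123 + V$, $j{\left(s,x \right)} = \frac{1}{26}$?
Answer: $-216385$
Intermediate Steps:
$V = 147$ ($V = -7 + 154 = 147$)
$j{\left(s,x \right)} = \frac{1}{26}$
$o{\left(U,n \right)} = 270$ ($o{\left(U,n \right)} = 123 + 147 = 270$)
$o{\left(-183,j{\left(26,-16 \right)} \right)} - 216655 = 270 - 216655 = -216385$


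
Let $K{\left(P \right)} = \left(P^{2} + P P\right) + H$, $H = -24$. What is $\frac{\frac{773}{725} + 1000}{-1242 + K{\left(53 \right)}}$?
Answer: $\frac{725773}{3155200} \approx 0.23002$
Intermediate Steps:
$K{\left(P \right)} = -24 + 2 P^{2}$ ($K{\left(P \right)} = \left(P^{2} + P P\right) - 24 = \left(P^{2} + P^{2}\right) - 24 = 2 P^{2} - 24 = -24 + 2 P^{2}$)
$\frac{\frac{773}{725} + 1000}{-1242 + K{\left(53 \right)}} = \frac{\frac{773}{725} + 1000}{-1242 - \left(24 - 2 \cdot 53^{2}\right)} = \frac{773 \cdot \frac{1}{725} + 1000}{-1242 + \left(-24 + 2 \cdot 2809\right)} = \frac{\frac{773}{725} + 1000}{-1242 + \left(-24 + 5618\right)} = \frac{725773}{725 \left(-1242 + 5594\right)} = \frac{725773}{725 \cdot 4352} = \frac{725773}{725} \cdot \frac{1}{4352} = \frac{725773}{3155200}$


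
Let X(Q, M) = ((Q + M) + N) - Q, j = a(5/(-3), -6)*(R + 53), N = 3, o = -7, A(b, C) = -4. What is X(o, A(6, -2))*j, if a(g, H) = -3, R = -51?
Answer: 6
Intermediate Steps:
j = -6 (j = -3*(-51 + 53) = -3*2 = -6)
X(Q, M) = 3 + M (X(Q, M) = ((Q + M) + 3) - Q = ((M + Q) + 3) - Q = (3 + M + Q) - Q = 3 + M)
X(o, A(6, -2))*j = (3 - 4)*(-6) = -1*(-6) = 6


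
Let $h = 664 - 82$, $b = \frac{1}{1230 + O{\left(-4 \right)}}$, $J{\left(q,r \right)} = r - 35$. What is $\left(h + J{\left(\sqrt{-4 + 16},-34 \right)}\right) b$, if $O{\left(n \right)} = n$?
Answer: $\frac{513}{1226} \approx 0.41843$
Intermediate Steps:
$J{\left(q,r \right)} = -35 + r$
$b = \frac{1}{1226}$ ($b = \frac{1}{1230 - 4} = \frac{1}{1226} \approx 0.00081566$)
$h = 582$
$\left(h + J{\left(\sqrt{-4 + 16},-34 \right)}\right) b = \left(582 - 69\right) \frac{1}{1226} = 513 \cdot \frac{1}{1226} = \frac{513}{1226}$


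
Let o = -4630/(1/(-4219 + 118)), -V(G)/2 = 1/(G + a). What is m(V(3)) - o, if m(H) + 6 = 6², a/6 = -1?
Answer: -18987600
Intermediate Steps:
a = -6 (a = 6*(-1) = -6)
V(G) = -2/(-6 + G) (V(G) = -2/(G - 6) = -2/(-6 + G))
o = 18987630 (o = -4630/(1/(-4101)) = -4630/(-1/4101) = -4630*(-4101) = 18987630)
m(H) = 30 (m(H) = -6 + 6² = -6 + 36 = 30)
m(V(3)) - o = 30 - 1*18987630 = 30 - 18987630 = -18987600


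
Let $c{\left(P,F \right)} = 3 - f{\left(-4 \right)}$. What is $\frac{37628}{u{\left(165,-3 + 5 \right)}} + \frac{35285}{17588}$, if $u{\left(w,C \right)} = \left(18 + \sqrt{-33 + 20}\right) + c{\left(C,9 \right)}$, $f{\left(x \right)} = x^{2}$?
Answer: $\frac{1655173575}{334172} - \frac{18814 i \sqrt{13}}{19} \approx 4953.1 - 3570.3 i$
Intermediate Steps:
$c{\left(P,F \right)} = -13$ ($c{\left(P,F \right)} = 3 - \left(-4\right)^{2} = 3 - 16 = -13$)
$u{\left(w,C \right)} = 5 + i \sqrt{13}$ ($u{\left(w,C \right)} = \left(18 + \sqrt{-33 + 20}\right) - 13 = \left(18 + \sqrt{-13}\right) - 13 = \left(18 + i \sqrt{13}\right) - 13 = 5 + i \sqrt{13}$)
$\frac{37628}{u{\left(165,-3 + 5 \right)}} + \frac{35285}{17588} = \frac{37628}{5 + i \sqrt{13}} + \frac{35285}{17588} = \frac{35285}{17588} + \frac{37628}{5 + i \sqrt{13}}$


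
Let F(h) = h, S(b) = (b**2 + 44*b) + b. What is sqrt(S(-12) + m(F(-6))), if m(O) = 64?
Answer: 2*I*sqrt(83) ≈ 18.221*I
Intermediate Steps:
S(b) = b**2 + 45*b
sqrt(S(-12) + m(F(-6))) = sqrt(-12*(45 - 12) + 64) = sqrt(-12*33 + 64) = sqrt(-396 + 64) = sqrt(-332) = 2*I*sqrt(83)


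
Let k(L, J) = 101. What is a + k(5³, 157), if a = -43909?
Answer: -43808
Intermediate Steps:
a + k(5³, 157) = -43909 + 101 = -43808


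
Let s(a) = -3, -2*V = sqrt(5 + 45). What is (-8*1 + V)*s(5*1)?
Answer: 24 + 15*sqrt(2)/2 ≈ 34.607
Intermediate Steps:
V = -5*sqrt(2)/2 (V = -sqrt(5 + 45)/2 = -5*sqrt(2)/2 ≈ -3.5355)
(-8*1 + V)*s(5*1) = (-8*1 - 5*sqrt(2)/2)*(-3) = (-8 - 5*sqrt(2)/2)*(-3) = 24 + 15*sqrt(2)/2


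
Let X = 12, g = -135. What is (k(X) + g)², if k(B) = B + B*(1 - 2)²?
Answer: 12321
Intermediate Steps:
k(B) = 2*B (k(B) = B + B*(-1)² = B + B*1 = B + B = 2*B)
(k(X) + g)² = (2*12 - 135)² = (24 - 135)² = (-111)² = 12321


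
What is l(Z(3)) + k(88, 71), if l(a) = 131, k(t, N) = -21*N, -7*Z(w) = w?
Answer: -1360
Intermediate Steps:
Z(w) = -w/7
l(Z(3)) + k(88, 71) = 131 - 21*71 = 131 - 1491 = -1360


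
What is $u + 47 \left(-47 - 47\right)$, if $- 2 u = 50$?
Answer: $-4443$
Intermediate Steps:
$u = -25$ ($u = \left(- \frac{1}{2}\right) 50 = -25$)
$u + 47 \left(-47 - 47\right) = -25 + 47 \left(-47 - 47\right) = -25 + 47 \left(-94\right) = -25 - 4418 = -4443$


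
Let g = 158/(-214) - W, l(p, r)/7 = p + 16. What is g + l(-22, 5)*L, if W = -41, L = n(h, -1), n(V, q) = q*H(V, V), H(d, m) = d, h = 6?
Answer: 31272/107 ≈ 292.26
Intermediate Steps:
l(p, r) = 112 + 7*p (l(p, r) = 7*(p + 16) = 7*(16 + p) = 112 + 7*p)
n(V, q) = V*q (n(V, q) = q*V = V*q)
L = -6 (L = 6*(-1) = -6)
g = 4308/107 (g = 158/(-214) - 1*(-41) = 158*(-1/214) + 41 = -79/107 + 41 = 4308/107 ≈ 40.262)
g + l(-22, 5)*L = 4308/107 + (112 + 7*(-22))*(-6) = 4308/107 + (112 - 154)*(-6) = 4308/107 - 42*(-6) = 4308/107 + 252 = 31272/107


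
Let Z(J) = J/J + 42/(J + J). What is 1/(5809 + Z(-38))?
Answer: 38/220759 ≈ 0.00017213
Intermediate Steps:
Z(J) = 1 + 21/J (Z(J) = 1 + 42/((2*J)) = 1 + 42*(1/(2*J)) = 1 + 21/J)
1/(5809 + Z(-38)) = 1/(5809 + (21 - 38)/(-38)) = 1/(5809 - 1/38*(-17)) = 1/(5809 + 17/38) = 1/(220759/38) = 38/220759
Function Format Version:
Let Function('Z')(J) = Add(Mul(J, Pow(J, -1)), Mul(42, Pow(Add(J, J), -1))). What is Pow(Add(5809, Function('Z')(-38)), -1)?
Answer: Rational(38, 220759) ≈ 0.00017213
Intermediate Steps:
Function('Z')(J) = Add(1, Mul(21, Pow(J, -1))) (Function('Z')(J) = Add(1, Mul(42, Pow(Mul(2, J), -1))) = Add(1, Mul(42, Mul(Rational(1, 2), Pow(J, -1)))) = Add(1, Mul(21, Pow(J, -1))))
Pow(Add(5809, Function('Z')(-38)), -1) = Pow(Add(5809, Mul(Pow(-38, -1), Add(21, -38))), -1) = Pow(Add(5809, Mul(Rational(-1, 38), -17)), -1) = Pow(Add(5809, Rational(17, 38)), -1) = Pow(Rational(220759, 38), -1) = Rational(38, 220759)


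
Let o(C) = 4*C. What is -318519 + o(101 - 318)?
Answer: -319387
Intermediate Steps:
-318519 + o(101 - 318) = -318519 + 4*(101 - 318) = -318519 + 4*(-217) = -318519 - 868 = -319387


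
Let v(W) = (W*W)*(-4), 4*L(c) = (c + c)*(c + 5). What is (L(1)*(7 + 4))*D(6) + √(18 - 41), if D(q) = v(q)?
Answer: -4752 + I*√23 ≈ -4752.0 + 4.7958*I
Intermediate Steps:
L(c) = c*(5 + c)/2 (L(c) = ((c + c)*(c + 5))/4 = ((2*c)*(5 + c))/4 = (2*c*(5 + c))/4 = c*(5 + c)/2)
v(W) = -4*W² (v(W) = W²*(-4) = -4*W²)
D(q) = -4*q²
(L(1)*(7 + 4))*D(6) + √(18 - 41) = (((½)*1*(5 + 1))*(7 + 4))*(-4*6²) + √(18 - 41) = (((½)*1*6)*11)*(-4*36) + √(-23) = (3*11)*(-144) + I*√23 = 33*(-144) + I*√23 = -4752 + I*√23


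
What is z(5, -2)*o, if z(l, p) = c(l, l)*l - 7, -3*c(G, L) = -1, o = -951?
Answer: 5072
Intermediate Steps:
c(G, L) = 1/3 (c(G, L) = -1/3*(-1) = 1/3)
z(l, p) = -7 + l/3 (z(l, p) = l/3 - 7 = -7 + l/3)
z(5, -2)*o = (-7 + (1/3)*5)*(-951) = (-7 + 5/3)*(-951) = -16/3*(-951) = 5072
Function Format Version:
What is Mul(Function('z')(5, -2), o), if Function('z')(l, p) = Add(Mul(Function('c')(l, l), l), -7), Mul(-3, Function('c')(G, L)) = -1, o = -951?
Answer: 5072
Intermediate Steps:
Function('c')(G, L) = Rational(1, 3) (Function('c')(G, L) = Mul(Rational(-1, 3), -1) = Rational(1, 3))
Function('z')(l, p) = Add(-7, Mul(Rational(1, 3), l)) (Function('z')(l, p) = Add(Mul(Rational(1, 3), l), -7) = Add(-7, Mul(Rational(1, 3), l)))
Mul(Function('z')(5, -2), o) = Mul(Add(-7, Mul(Rational(1, 3), 5)), -951) = Mul(Add(-7, Rational(5, 3)), -951) = Mul(Rational(-16, 3), -951) = 5072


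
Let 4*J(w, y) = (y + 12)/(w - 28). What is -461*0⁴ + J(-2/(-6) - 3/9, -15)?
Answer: 3/112 ≈ 0.026786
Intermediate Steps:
J(w, y) = (12 + y)/(4*(-28 + w)) (J(w, y) = ((y + 12)/(w - 28))/4 = ((12 + y)/(-28 + w))/4 = (12 + y)/(4*(-28 + w)))
-461*0⁴ + J(-2/(-6) - 3/9, -15) = -461*0⁴ + (12 - 15)/(4*(-28 + (-2/(-6) - 3/9))) = -461*0 + (¼)*(-3)/(-28 + (-2*(-⅙) - 3*⅑)) = 0 + (¼)*(-3)/(-28 + (⅓ - ⅓)) = 0 + (¼)*(-3)/(-28 + 0) = 0 + (¼)*(-3)/(-28) = 0 + (¼)*(-1/28)*(-3) = 0 + 3/112 = 3/112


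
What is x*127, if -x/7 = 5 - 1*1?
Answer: -3556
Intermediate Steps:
x = -28 (x = -7*(5 - 1*1) = -7*(5 - 1) = -7*4 = -28)
x*127 = -28*127 = -3556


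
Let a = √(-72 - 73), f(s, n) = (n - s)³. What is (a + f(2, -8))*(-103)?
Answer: 103000 - 103*I*√145 ≈ 1.03e+5 - 1240.3*I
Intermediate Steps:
a = I*√145 (a = √(-145) = I*√145 ≈ 12.042*I)
(a + f(2, -8))*(-103) = (I*√145 + (-8 - 1*2)³)*(-103) = (I*√145 + (-8 - 2)³)*(-103) = (I*√145 + (-10)³)*(-103) = (I*√145 - 1000)*(-103) = (-1000 + I*√145)*(-103) = 103000 - 103*I*√145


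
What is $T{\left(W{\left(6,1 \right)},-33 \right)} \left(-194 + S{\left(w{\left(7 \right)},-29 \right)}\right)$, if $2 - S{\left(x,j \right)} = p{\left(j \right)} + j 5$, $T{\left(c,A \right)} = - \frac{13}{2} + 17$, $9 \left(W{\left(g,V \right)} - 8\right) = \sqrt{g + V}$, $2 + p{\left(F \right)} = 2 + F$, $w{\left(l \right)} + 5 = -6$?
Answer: $-189$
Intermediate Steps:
$w{\left(l \right)} = -11$ ($w{\left(l \right)} = -5 - 6 = -11$)
$p{\left(F \right)} = F$ ($p{\left(F \right)} = -2 + \left(2 + F\right) = F$)
$W{\left(g,V \right)} = 8 + \frac{\sqrt{V + g}}{9}$ ($W{\left(g,V \right)} = 8 + \frac{\sqrt{g + V}}{9} = 8 + \frac{\sqrt{V + g}}{9}$)
$T{\left(c,A \right)} = \frac{21}{2}$ ($T{\left(c,A \right)} = \left(-13\right) \frac{1}{2} + 17 = - \frac{13}{2} + 17 = \frac{21}{2}$)
$S{\left(x,j \right)} = 2 - 6 j$ ($S{\left(x,j \right)} = 2 - \left(j + j 5\right) = 2 - \left(j + 5 j\right) = 2 - 6 j$)
$T{\left(W{\left(6,1 \right)},-33 \right)} \left(-194 + S{\left(w{\left(7 \right)},-29 \right)}\right) = \frac{21 \left(-194 + \left(2 - -174\right)\right)}{2} = \frac{21 \left(-194 + \left(2 + 174\right)\right)}{2} = \frac{21 \left(-194 + 176\right)}{2} = \frac{21}{2} \left(-18\right) = -189$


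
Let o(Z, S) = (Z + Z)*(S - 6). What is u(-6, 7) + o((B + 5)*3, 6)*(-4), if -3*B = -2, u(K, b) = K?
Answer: -6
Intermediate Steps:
B = ⅔ (B = -⅓*(-2) = ⅔ ≈ 0.66667)
o(Z, S) = 2*Z*(-6 + S) (o(Z, S) = (2*Z)*(-6 + S) = 2*Z*(-6 + S))
u(-6, 7) + o((B + 5)*3, 6)*(-4) = -6 + (2*((⅔ + 5)*3)*(-6 + 6))*(-4) = -6 + (2*((17/3)*3)*0)*(-4) = -6 + (2*17*0)*(-4) = -6 + 0*(-4) = -6 + 0 = -6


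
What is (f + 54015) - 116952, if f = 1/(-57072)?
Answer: -3591940465/57072 ≈ -62937.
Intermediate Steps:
f = -1/57072 ≈ -1.7522e-5
(f + 54015) - 116952 = (-1/57072 + 54015) - 116952 = 3082744079/57072 - 116952 = -3591940465/57072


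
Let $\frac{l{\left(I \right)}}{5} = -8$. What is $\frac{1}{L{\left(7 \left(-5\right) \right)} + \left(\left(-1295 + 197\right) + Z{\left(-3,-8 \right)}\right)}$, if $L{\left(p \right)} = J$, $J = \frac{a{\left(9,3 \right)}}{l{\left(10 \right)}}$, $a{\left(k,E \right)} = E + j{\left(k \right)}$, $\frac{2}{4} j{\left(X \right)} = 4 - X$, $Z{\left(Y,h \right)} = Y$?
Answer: $- \frac{40}{44033} \approx -0.00090841$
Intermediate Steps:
$l{\left(I \right)} = -40$ ($l{\left(I \right)} = 5 \left(-8\right) = -40$)
$j{\left(X \right)} = 8 - 2 X$ ($j{\left(X \right)} = 2 \left(4 - X\right) = 8 - 2 X$)
$a{\left(k,E \right)} = 8 + E - 2 k$ ($a{\left(k,E \right)} = E - \left(-8 + 2 k\right) = 8 + E - 2 k$)
$J = \frac{7}{40}$ ($J = \frac{8 + 3 - 18}{-40} = \left(8 + 3 - 18\right) \left(- \frac{1}{40}\right) = \left(-7\right) \left(- \frac{1}{40}\right) = \frac{7}{40} \approx 0.175$)
$L{\left(p \right)} = \frac{7}{40}$
$\frac{1}{L{\left(7 \left(-5\right) \right)} + \left(\left(-1295 + 197\right) + Z{\left(-3,-8 \right)}\right)} = \frac{1}{\frac{7}{40} + \left(\left(-1295 + 197\right) - 3\right)} = \frac{1}{\frac{7}{40} - 1101} = \frac{1}{- \frac{44033}{40}} = - \frac{40}{44033}$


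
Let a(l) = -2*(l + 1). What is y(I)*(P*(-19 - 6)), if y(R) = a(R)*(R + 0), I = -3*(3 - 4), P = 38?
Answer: 22800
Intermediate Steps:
a(l) = -2 - 2*l (a(l) = -2*(1 + l) = -2 - 2*l)
I = 3 (I = -3*(-1) = 3)
y(R) = R*(-2 - 2*R) (y(R) = (-2 - 2*R)*(R + 0) = (-2 - 2*R)*R = R*(-2 - 2*R))
y(I)*(P*(-19 - 6)) = (-2*3*(1 + 3))*(38*(-19 - 6)) = (-2*3*4)*(38*(-25)) = -24*(-950) = 22800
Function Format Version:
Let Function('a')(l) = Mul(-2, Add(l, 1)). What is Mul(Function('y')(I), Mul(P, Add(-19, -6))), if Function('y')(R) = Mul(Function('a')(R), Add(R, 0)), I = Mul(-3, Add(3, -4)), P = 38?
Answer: 22800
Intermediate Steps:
Function('a')(l) = Add(-2, Mul(-2, l)) (Function('a')(l) = Mul(-2, Add(1, l)) = Add(-2, Mul(-2, l)))
I = 3 (I = Mul(-3, -1) = 3)
Function('y')(R) = Mul(R, Add(-2, Mul(-2, R))) (Function('y')(R) = Mul(Add(-2, Mul(-2, R)), Add(R, 0)) = Mul(Add(-2, Mul(-2, R)), R) = Mul(R, Add(-2, Mul(-2, R))))
Mul(Function('y')(I), Mul(P, Add(-19, -6))) = Mul(Mul(-2, 3, Add(1, 3)), Mul(38, Add(-19, -6))) = Mul(Mul(-2, 3, 4), Mul(38, -25)) = Mul(-24, -950) = 22800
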